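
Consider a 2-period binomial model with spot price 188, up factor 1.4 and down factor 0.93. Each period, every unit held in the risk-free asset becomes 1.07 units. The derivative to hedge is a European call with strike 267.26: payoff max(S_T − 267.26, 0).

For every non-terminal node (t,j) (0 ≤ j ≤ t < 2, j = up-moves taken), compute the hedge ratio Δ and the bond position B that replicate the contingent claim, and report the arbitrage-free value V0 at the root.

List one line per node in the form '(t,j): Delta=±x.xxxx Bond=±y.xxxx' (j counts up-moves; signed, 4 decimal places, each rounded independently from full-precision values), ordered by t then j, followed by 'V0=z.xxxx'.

Under the risk-neutral measure, an up-move has probability p* = (R−d)/(u−d) = 0.2979 and values discount at R = 1.07.
At expiry t=2: V(2,0)=0.0000, V(2,1)=0.0000, V(2,2)=101.2200
Node (1,0) S=174.8400: V=(p*·0.0000+(1−p*)·0.0000)/1.07=0.0000; Δ=(0.0000−0.0000)/(244.7760−162.6012)=0.0000; B=V−Δ·S=0.0000
Node (1,1) S=263.2000: V=(p*·101.2200+(1−p*)·0.0000)/1.07=28.1782; Δ=(101.2200−0.0000)/(368.4800−244.7760)=0.8182; B=V−Δ·S=-187.1835
Node (0,0) S=188.0000: V=(p*·28.1782+(1−p*)·0.0000)/1.07=7.8444; Δ=(28.1782−0.0000)/(263.2000−174.8400)=0.3189; B=V−Δ·S=-52.1092
Check: Δ(0,0)·S0 + B(0,0) = 7.8444 = V0.

(0,0): Delta=0.3189 Bond=-52.1092
(1,0): Delta=0.0000 Bond=0.0000
(1,1): Delta=0.8182 Bond=-187.1835
V0=7.8444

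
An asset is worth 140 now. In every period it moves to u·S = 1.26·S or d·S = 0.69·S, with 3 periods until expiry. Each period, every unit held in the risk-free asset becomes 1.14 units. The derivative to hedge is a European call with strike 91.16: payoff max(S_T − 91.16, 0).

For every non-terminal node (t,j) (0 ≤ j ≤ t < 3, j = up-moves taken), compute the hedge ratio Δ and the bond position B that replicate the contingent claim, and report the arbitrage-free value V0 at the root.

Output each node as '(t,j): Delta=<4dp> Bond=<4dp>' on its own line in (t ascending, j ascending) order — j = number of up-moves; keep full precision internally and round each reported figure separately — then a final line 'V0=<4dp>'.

Risk-neutral probability p* = (R−d)/(u−d) = (1.14−0.69)/(1.26−0.69) = 0.7895.
Terminal values V(3,·): V(3,0)=0.0000, V(3,1)=0.0000, V(3,2)=62.2022, V(3,3)=188.8926
Node (2,0) S=66.6540: V=(p*·0.0000+(1−p*)·0.0000)/1.14=0.0000; Δ=(0.0000−0.0000)/(83.9840−45.9913)=0.0000; B=V−Δ·S=0.0000
Node (2,1) S=121.7160: V=(p*·62.2022+(1−p*)·0.0000)/1.14=43.0763; Δ=(62.2022−0.0000)/(153.3622−83.9840)=0.8966; B=V−Δ·S=-66.0503
Node (2,2) S=222.2640: V=(p*·188.8926+(1−p*)·62.2022)/1.14=142.2991; Δ=(188.8926−62.2022)/(280.0526−153.3622)=1.0000; B=V−Δ·S=-79.9649
Node (1,0) S=96.6000: V=(p*·43.0763+(1−p*)·0.0000)/1.14=29.8312; Δ=(43.0763−0.0000)/(121.7160−66.6540)=0.7823; B=V−Δ·S=-45.7412
Node (1,1) S=176.4000: V=(p*·142.2991+(1−p*)·43.0763)/1.14=106.5001; Δ=(142.2991−43.0763)/(222.2640−121.7160)=0.9868; B=V−Δ·S=-67.5750
Node (0,0) S=140.0000: V=(p*·106.5001+(1−p*)·29.8312)/1.14=79.2625; Δ=(106.5001−29.8312)/(176.4000−96.6000)=0.9608; B=V−Δ·S=-55.2442
The time-0 hedge costs 79.2625, which is the no-arbitrage price.

(0,0): Delta=0.9608 Bond=-55.2442
(1,0): Delta=0.7823 Bond=-45.7412
(1,1): Delta=0.9868 Bond=-67.5750
(2,0): Delta=0.0000 Bond=0.0000
(2,1): Delta=0.8966 Bond=-66.0503
(2,2): Delta=1.0000 Bond=-79.9649
V0=79.2625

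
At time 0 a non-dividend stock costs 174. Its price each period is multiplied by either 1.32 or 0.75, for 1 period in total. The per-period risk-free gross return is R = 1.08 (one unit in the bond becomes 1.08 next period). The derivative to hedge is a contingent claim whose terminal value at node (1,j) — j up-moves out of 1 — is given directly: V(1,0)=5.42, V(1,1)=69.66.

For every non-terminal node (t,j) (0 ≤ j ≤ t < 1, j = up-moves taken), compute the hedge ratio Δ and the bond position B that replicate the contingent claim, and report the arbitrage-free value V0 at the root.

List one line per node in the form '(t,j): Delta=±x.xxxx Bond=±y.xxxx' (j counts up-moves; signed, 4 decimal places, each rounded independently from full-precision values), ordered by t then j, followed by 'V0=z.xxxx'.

(0,0): Delta=0.6477 Bond=-73.2466
V0=39.4552

No-arbitrage ⇒ martingale measure with p* = (R−d)/(u−d) = 0.5789.
At expiry t=1: V(1,0)=5.4200, V(1,1)=69.6600
(0,0): S=174.0000. Δ = (V_up−V_dn)/(S_up−S_dn) = (69.6600−5.4200)/(229.6800−130.5000) = 0.6477. V = [p*·69.6600 + (1−p*)·5.4200]/1.08 = 39.4552. B = V − Δ·S = -73.2466.
The time-0 hedge costs 39.4552, which is the no-arbitrage price.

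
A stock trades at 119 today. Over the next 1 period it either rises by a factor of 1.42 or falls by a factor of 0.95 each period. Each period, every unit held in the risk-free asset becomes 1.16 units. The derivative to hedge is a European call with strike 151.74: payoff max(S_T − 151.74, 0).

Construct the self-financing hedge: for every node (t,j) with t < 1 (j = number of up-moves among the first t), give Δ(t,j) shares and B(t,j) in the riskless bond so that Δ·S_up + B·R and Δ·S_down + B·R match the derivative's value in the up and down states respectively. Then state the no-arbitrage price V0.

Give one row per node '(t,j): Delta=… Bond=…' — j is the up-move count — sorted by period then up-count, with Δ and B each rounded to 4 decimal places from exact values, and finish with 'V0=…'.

Risk-neutral probability p* = (R−d)/(u−d) = (1.16−0.95)/(1.42−0.95) = 0.4468.
Terminal values V(1,·): V(1,0)=0.0000, V(1,1)=17.2400
(0,0): S=119.0000. Δ = (V_up−V_dn)/(S_up−S_dn) = (17.2400−0.0000)/(168.9800−113.0500) = 0.3082. V = [p*·17.2400 + (1−p*)·0.0000]/1.16 = 6.6405. B = V − Δ·S = -30.0404.
Each (Δ,B) replicates both successor values, so the strategy is self-financing and V0 is arbitrage-free.

(0,0): Delta=0.3082 Bond=-30.0404
V0=6.6405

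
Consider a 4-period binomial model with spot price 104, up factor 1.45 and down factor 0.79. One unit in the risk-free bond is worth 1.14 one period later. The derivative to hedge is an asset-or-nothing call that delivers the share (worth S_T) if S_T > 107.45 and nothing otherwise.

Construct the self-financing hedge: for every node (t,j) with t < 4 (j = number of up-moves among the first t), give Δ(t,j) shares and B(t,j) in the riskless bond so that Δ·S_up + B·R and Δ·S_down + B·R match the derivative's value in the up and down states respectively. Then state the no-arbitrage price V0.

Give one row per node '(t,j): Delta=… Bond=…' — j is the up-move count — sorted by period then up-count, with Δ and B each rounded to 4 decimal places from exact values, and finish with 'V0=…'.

Since d<R<u, set p* = (R−d)/(u−d) = 0.5303; price each node as the discounted p*-expectation of its children.
Terminal payoffs: V(4,0)=0.0000, V(4,1)=0.0000, V(4,2)=136.4657, V(4,3)=250.4750, V(4,4)=459.7326
Node (3,0) S=51.2761: V=(p*·0.0000+(1−p*)·0.0000)/1.14=0.0000; Δ=(0.0000−0.0000)/(74.3503−40.5081)=0.0000; B=V−Δ·S=0.0000
Node (3,1) S=94.1143: V=(p*·136.4657+(1−p*)·0.0000)/1.14=63.4809; Δ=(136.4657−0.0000)/(136.4657−74.3503)=2.1970; B=V−Δ·S=-143.2854
Node (3,2) S=172.7414: V=(p*·250.4750+(1−p*)·136.4657)/1.14=172.7414; Δ=(250.4750−136.4657)/(250.4750−136.4657)=1.0000; B=V−Δ·S=0.0000
Node (3,3) S=317.0570: V=(p*·459.7326+(1−p*)·250.4750)/1.14=317.0570; Δ=(459.7326−250.4750)/(459.7327−250.4750)=1.0000; B=V−Δ·S=0.0000
Node (2,0) S=64.9064: V=(p*·63.4809+(1−p*)·0.0000)/1.14=29.5299; Δ=(63.4809−0.0000)/(94.1143−51.2761)=1.4819; B=V−Δ·S=-66.6532
Node (2,1) S=119.1320: V=(p*·172.7414+(1−p*)·63.4809)/1.14=106.5106; Δ=(172.7414−63.4809)/(172.7414−94.1143)=1.3896; B=V−Δ·S=-59.0357
Node (2,2) S=218.6600: V=(p*·317.0570+(1−p*)·172.7414)/1.14=218.6600; Δ=(317.0570−172.7414)/(317.0570−172.7414)=1.0000; B=V−Δ·S=0.0000
Node (1,0) S=82.1600: V=(p*·106.5106+(1−p*)·29.5299)/1.14=61.7131; Δ=(106.5106−29.5299)/(119.1320−64.9064)=1.4196; B=V−Δ·S=-54.9242
Node (1,1) S=150.8000: V=(p*·218.6600+(1−p*)·106.5106)/1.14=145.5998; Δ=(218.6600−106.5106)/(218.6600−119.1320)=1.1268; B=V−Δ·S=-24.3236
Node (0,0) S=104.0000: V=(p*·145.5998+(1−p*)·61.7131)/1.14=93.1566; Δ=(145.5998−61.7131)/(150.8000−82.1600)=1.2221; B=V−Δ·S=-33.9444
Self-financing check: at every node Δ·S+B equals the discounted successor values.

(0,0): Delta=1.2221 Bond=-33.9444
(1,0): Delta=1.4196 Bond=-54.9242
(1,1): Delta=1.1268 Bond=-24.3236
(2,0): Delta=1.4819 Bond=-66.6532
(2,1): Delta=1.3896 Bond=-59.0357
(2,2): Delta=1.0000 Bond=0.0000
(3,0): Delta=0.0000 Bond=0.0000
(3,1): Delta=2.1970 Bond=-143.2854
(3,2): Delta=1.0000 Bond=0.0000
(3,3): Delta=1.0000 Bond=0.0000
V0=93.1566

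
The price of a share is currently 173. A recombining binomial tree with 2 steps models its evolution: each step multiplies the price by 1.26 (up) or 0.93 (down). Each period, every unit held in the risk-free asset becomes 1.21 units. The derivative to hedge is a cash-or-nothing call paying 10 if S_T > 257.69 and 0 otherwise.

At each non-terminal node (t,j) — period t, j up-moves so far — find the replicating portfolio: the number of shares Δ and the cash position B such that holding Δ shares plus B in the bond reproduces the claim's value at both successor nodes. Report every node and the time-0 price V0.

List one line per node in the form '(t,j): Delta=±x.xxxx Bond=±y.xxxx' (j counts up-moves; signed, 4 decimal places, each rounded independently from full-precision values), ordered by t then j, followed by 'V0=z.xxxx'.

Risk-neutral probability p* = (R−d)/(u−d) = (1.21−0.93)/(1.26−0.93) = 0.8485.
Terminal payoffs: V(2,0)=0.0000, V(2,1)=0.0000, V(2,2)=10.0000
(1,0): S=160.8900. Δ = (V_up−V_dn)/(S_up−S_dn) = (0.0000−0.0000)/(202.7214−149.6277) = 0.0000. V = [p*·0.0000 + (1−p*)·0.0000]/1.21 = 0.0000. B = V − Δ·S = 0.0000.
(1,1): S=217.9800. Δ = (V_up−V_dn)/(S_up−S_dn) = (10.0000−0.0000)/(274.6548−202.7214) = 0.1390. V = [p*·10.0000 + (1−p*)·0.0000]/1.21 = 7.0123. B = V − Δ·S = -23.2908.
(0,0): S=173.0000. Δ = (V_up−V_dn)/(S_up−S_dn) = (7.0123−0.0000)/(217.9800−160.8900) = 0.1228. V = [p*·7.0123 + (1−p*)·0.0000]/1.21 = 4.9172. B = V − Δ·S = -16.3321.
Each (Δ,B) replicates both successor values, so the strategy is self-financing and V0 is arbitrage-free.

(0,0): Delta=0.1228 Bond=-16.3321
(1,0): Delta=0.0000 Bond=0.0000
(1,1): Delta=0.1390 Bond=-23.2908
V0=4.9172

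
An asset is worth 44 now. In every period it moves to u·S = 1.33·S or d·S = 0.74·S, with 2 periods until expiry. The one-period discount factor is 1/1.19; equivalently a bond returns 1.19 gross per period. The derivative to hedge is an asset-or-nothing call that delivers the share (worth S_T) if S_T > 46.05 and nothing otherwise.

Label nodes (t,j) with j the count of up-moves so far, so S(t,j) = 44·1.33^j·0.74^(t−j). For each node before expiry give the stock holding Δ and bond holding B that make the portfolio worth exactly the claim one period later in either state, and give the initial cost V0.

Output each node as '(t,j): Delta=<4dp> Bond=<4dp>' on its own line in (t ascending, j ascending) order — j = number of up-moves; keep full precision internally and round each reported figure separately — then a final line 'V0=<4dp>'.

No-arbitrage ⇒ martingale measure with p* = (R−d)/(u−d) = 0.7627.
Terminal payoffs: V(2,0)=0.0000, V(2,1)=0.0000, V(2,2)=77.8316
(1,0): S=32.5600. Δ = (V_up−V_dn)/(S_up−S_dn) = (0.0000−0.0000)/(43.3048−24.0944) = 0.0000. V = [p*·0.0000 + (1−p*)·0.0000]/1.19 = 0.0000. B = V − Δ·S = 0.0000.
(1,1): S=58.5200. Δ = (V_up−V_dn)/(S_up−S_dn) = (77.8316−0.0000)/(77.8316−43.3048) = 2.2542. V = [p*·77.8316 + (1−p*)·0.0000]/1.19 = 49.8849. B = V − Δ·S = -82.0330.
(0,0): S=44.0000. Δ = (V_up−V_dn)/(S_up−S_dn) = (49.8849−0.0000)/(58.5200−32.5600) = 1.9216. V = [p*·49.8849 + (1−p*)·0.0000]/1.19 = 31.9730. B = V − Δ·S = -52.5778.
Check: Δ(0,0)·S0 + B(0,0) = 31.9730 = V0.

(0,0): Delta=1.9216 Bond=-52.5778
(1,0): Delta=0.0000 Bond=0.0000
(1,1): Delta=2.2542 Bond=-82.0330
V0=31.9730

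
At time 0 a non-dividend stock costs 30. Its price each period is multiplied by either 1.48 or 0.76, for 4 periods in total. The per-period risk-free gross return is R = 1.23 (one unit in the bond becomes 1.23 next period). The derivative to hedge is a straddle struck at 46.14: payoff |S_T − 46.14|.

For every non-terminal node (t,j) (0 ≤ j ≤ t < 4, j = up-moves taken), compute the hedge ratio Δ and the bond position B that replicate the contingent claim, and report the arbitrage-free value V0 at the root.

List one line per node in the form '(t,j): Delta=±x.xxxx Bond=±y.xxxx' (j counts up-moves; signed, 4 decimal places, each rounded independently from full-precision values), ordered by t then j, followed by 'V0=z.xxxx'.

The replicating-portfolio and risk-neutral prices coincide; use p* = (1.23−0.76)/(1.48−0.76) = 0.6528 for the latter.
Terminal payoffs: V(4,0)=36.1313, V(4,1)=26.6495, V(4,2)=8.1847, V(4,3)=27.7729, V(4,4)=97.7956
(3,0): S=13.1693. Δ = (V_up−V_dn)/(S_up−S_dn) = (26.6495−36.1313)/(19.4905−10.0087) = -1.0000. V = [p*·26.6495 + (1−p*)·36.1313]/1.23 = 24.3429. B = V − Δ·S = 37.5122.
(3,1): S=25.6454. Δ = (V_up−V_dn)/(S_up−S_dn) = (8.1847−26.6495)/(37.9553−19.4905) = -1.0000. V = [p*·8.1847 + (1−p*)·26.6495]/1.23 = 11.8668. B = V − Δ·S = 37.5122.
(3,2): S=49.9411. Δ = (V_up−V_dn)/(S_up−S_dn) = (27.7729−8.1847)/(73.9129−37.9553) = 0.5448. V = [p*·27.7729 + (1−p*)·8.1847]/1.23 = 17.0499. B = V − Δ·S = -10.1558.
(3,3): S=97.2538. Δ = (V_up−V_dn)/(S_up−S_dn) = (97.7956−27.7729)/(143.9356−73.9129) = 1.0000. V = [p*·97.7956 + (1−p*)·27.7729]/1.23 = 59.7416. B = V − Δ·S = -37.5122.
(2,0): S=17.3280. Δ = (V_up−V_dn)/(S_up−S_dn) = (11.8668−24.3429)/(25.6454−13.1693) = -1.0000. V = [p*·11.8668 + (1−p*)·24.3429]/1.23 = 13.1697. B = V − Δ·S = 30.4977.
(2,1): S=33.7440. Δ = (V_up−V_dn)/(S_up−S_dn) = (17.0499−11.8668)/(49.9411−25.6454) = 0.2133. V = [p*·17.0499 + (1−p*)·11.8668]/1.23 = 12.3986. B = V − Δ·S = 5.1997.
(2,2): S=65.7120. Δ = (V_up−V_dn)/(S_up−S_dn) = (59.7416−17.0499)/(97.2538−49.9411) = 0.9023. V = [p*·59.7416 + (1−p*)·17.0499]/1.23 = 36.5188. B = V − Δ·S = -22.7751.
(1,0): S=22.8000. Δ = (V_up−V_dn)/(S_up−S_dn) = (12.3986−13.1697)/(33.7440−17.3280) = -0.0470. V = [p*·12.3986 + (1−p*)·13.1697]/1.23 = 10.2978. B = V − Δ·S = 11.3689.
(1,1): S=44.4000. Δ = (V_up−V_dn)/(S_up−S_dn) = (36.5188−12.3986)/(65.7120−33.7440) = 0.7545. V = [p*·36.5188 + (1−p*)·12.3986]/1.23 = 22.8811. B = V − Δ·S = -10.6192.
(0,0): S=30.0000. Δ = (V_up−V_dn)/(S_up−S_dn) = (22.8811−10.2978)/(44.4000−22.8000) = 0.5826. V = [p*·22.8811 + (1−p*)·10.2978]/1.23 = 15.0503. B = V − Δ·S = -2.4264.
Each (Δ,B) replicates both successor values, so the strategy is self-financing and V0 is arbitrage-free.

(0,0): Delta=0.5826 Bond=-2.4264
(1,0): Delta=-0.0470 Bond=11.3689
(1,1): Delta=0.7545 Bond=-10.6192
(2,0): Delta=-1.0000 Bond=30.4977
(2,1): Delta=0.2133 Bond=5.1997
(2,2): Delta=0.9023 Bond=-22.7751
(3,0): Delta=-1.0000 Bond=37.5122
(3,1): Delta=-1.0000 Bond=37.5122
(3,2): Delta=0.5448 Bond=-10.1558
(3,3): Delta=1.0000 Bond=-37.5122
V0=15.0503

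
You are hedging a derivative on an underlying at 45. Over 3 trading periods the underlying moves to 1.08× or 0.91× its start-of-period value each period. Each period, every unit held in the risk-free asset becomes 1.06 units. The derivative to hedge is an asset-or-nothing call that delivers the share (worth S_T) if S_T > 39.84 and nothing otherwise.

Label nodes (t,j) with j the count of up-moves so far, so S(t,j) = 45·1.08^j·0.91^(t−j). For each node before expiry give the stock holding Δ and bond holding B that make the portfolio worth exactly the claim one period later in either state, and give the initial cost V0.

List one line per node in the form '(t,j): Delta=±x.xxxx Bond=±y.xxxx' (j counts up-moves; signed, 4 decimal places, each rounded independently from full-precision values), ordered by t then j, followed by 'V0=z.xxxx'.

Under the risk-neutral measure, an up-move has probability p* = (R−d)/(u−d) = 0.8824 and values discount at R = 1.06.
At expiry t=3: V(3,0)=0.0000, V(3,1)=40.2457, V(3,2)=47.7641, V(3,3)=56.6870
Node (2,0) S=37.2645: V=(p*·40.2457+(1−p*)·0.0000)/1.06=33.5008; Δ=(40.2457−0.0000)/(40.2457−33.9107)=6.3529; B=V−Δ·S=-203.2383
Node (2,1) S=44.2260: V=(p*·47.7641+(1−p*)·40.2457)/1.06=44.2260; Δ=(47.7641−40.2457)/(47.7641−40.2457)=1.0000; B=V−Δ·S=0.0000
Node (2,2) S=52.4880: V=(p*·56.6870+(1−p*)·47.7641)/1.06=52.4880; Δ=(56.6870−47.7641)/(56.6870−47.7641)=1.0000; B=V−Δ·S=0.0000
Node (1,0) S=40.9500: V=(p*·44.2260+(1−p*)·33.5008)/1.06=40.5323; Δ=(44.2260−33.5008)/(44.2260−37.2645)=1.5406; B=V−Δ·S=-22.5570
Node (1,1) S=48.6000: V=(p*·52.4880+(1−p*)·44.2260)/1.06=48.6000; Δ=(52.4880−44.2260)/(52.4880−44.2260)=1.0000; B=V−Δ·S=0.0000
Node (0,0) S=45.0000: V=(p*·48.6000+(1−p*)·40.5323)/1.06=44.9536; Δ=(48.6000−40.5323)/(48.6000−40.9500)=1.0546; B=V−Δ·S=-2.5035
Self-financing check: at every node Δ·S+B equals the discounted successor values.

(0,0): Delta=1.0546 Bond=-2.5035
(1,0): Delta=1.5406 Bond=-22.5570
(1,1): Delta=1.0000 Bond=0.0000
(2,0): Delta=6.3529 Bond=-203.2383
(2,1): Delta=1.0000 Bond=0.0000
(2,2): Delta=1.0000 Bond=0.0000
V0=44.9536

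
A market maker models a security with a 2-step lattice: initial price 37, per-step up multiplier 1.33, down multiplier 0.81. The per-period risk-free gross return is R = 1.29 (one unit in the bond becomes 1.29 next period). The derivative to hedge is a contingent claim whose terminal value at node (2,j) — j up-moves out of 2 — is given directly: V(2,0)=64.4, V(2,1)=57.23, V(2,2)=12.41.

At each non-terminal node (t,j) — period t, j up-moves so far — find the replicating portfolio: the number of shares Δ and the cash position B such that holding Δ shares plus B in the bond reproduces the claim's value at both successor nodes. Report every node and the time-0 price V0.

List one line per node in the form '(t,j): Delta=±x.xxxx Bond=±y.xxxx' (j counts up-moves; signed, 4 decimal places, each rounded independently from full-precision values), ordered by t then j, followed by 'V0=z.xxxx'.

The replicating-portfolio and risk-neutral prices coincide; use p* = (1.29−0.81)/(1.33−0.81) = 0.9231 for the latter.
Terminal payoffs: V(2,0)=64.4000, V(2,1)=57.2300, V(2,2)=12.4100
  t=1,j=0: stock 29.9700 → up 39.8601 (V=57.2300), down 24.2757 (V=64.4000). Price 44.7919; hedge Δ=-0.4601, bond B=58.5804.
  t=1,j=1: stock 49.2100 → up 65.4493 (V=12.4100), down 39.8601 (V=57.2300). Price 12.2928; hedge Δ=-1.7515, bond B=98.4851.
  t=0,j=0: stock 37.0000 → up 49.2100 (V=12.2928), down 29.9700 (V=44.7919). Price 11.4672; hedge Δ=-1.6891, bond B=73.9655.
Each (Δ,B) replicates both successor values, so the strategy is self-financing and V0 is arbitrage-free.

(0,0): Delta=-1.6891 Bond=73.9655
(1,0): Delta=-0.4601 Bond=58.5804
(1,1): Delta=-1.7515 Bond=98.4851
V0=11.4672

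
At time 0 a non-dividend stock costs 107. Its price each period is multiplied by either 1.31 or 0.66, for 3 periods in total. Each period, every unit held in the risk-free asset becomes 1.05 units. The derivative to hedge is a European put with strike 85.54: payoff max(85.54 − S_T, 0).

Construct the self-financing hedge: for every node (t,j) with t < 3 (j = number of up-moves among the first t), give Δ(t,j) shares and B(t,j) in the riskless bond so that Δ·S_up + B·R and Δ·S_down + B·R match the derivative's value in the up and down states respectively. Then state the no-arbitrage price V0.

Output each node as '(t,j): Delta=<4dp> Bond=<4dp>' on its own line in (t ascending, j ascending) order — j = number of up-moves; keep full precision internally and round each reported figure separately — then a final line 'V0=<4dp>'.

No-arbitrage ⇒ martingale measure with p* = (R−d)/(u−d) = 0.6000.
Terminal payoffs: V(3,0)=54.7779, V(3,1)=24.4819, V(3,2)=0.0000, V(3,3)=0.0000
Node (2,0) S=46.6092: V=(p*·24.4819+(1−p*)·54.7779)/1.05=34.8575; Δ=(24.4819−54.7779)/(61.0581−30.7621)=-1.0000; B=V−Δ·S=81.4667
Node (2,1) S=92.5122: V=(p*·0.0000+(1−p*)·24.4819)/1.05=9.3265; Δ=(0.0000−24.4819)/(121.1910−61.0581)=-0.4071; B=V−Δ·S=46.9910
Node (2,2) S=183.6227: V=(p*·0.0000+(1−p*)·0.0000)/1.05=0.0000; Δ=(0.0000−0.0000)/(240.5457−121.1910)=0.0000; B=V−Δ·S=0.0000
Node (1,0) S=70.6200: V=(p*·9.3265+(1−p*)·34.8575)/1.05=18.6084; Δ=(9.3265−34.8575)/(92.5122−46.6092)=-0.5562; B=V−Δ·S=57.8869
Node (1,1) S=140.1700: V=(p*·0.0000+(1−p*)·9.3265)/1.05=3.5529; Δ=(0.0000−9.3265)/(183.6227−92.5122)=-0.1024; B=V−Δ·S=17.9013
Node (0,0) S=107.0000: V=(p*·3.5529+(1−p*)·18.6084)/1.05=9.1192; Δ=(3.5529−18.6084)/(140.1700−70.6200)=-0.2165; B=V−Δ·S=32.2815
Root portfolio cost Δ·107+B reproduces V0=9.1192.

(0,0): Delta=-0.2165 Bond=32.2815
(1,0): Delta=-0.5562 Bond=57.8869
(1,1): Delta=-0.1024 Bond=17.9013
(2,0): Delta=-1.0000 Bond=81.4667
(2,1): Delta=-0.4071 Bond=46.9910
(2,2): Delta=0.0000 Bond=0.0000
V0=9.1192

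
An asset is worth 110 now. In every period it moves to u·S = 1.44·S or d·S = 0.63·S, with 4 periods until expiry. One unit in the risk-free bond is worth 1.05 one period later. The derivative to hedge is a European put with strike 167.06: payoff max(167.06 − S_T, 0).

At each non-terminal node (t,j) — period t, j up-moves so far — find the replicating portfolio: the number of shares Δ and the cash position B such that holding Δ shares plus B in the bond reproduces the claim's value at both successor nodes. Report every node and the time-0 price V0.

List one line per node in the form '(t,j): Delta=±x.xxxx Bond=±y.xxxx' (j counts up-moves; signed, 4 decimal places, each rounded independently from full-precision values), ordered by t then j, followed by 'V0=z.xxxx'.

The replicating-portfolio and risk-neutral prices coincide; use p* = (1.05−0.63)/(1.44−0.63) = 0.5185 for the latter.
Terminal values V(4,·): V(4,0)=149.7317, V(4,1)=127.4526, V(4,2)=76.5287, V(4,3)=0.0000, V(4,4)=0.0000
  t=3,j=0: stock 27.5052 → up 39.6074 (V=127.4526), down 17.3283 (V=149.7317). Price 131.5996; hedge Δ=-1.0000, bond B=159.1048.
  t=3,j=1: stock 62.8690 → up 90.5313 (V=76.5287), down 39.6074 (V=127.4526). Price 96.2358; hedge Δ=-1.0000, bond B=159.1048.
  t=3,j=2: stock 143.7005 → up 206.9287 (V=0.0000), down 90.5313 (V=76.5287). Price 35.0925; hedge Δ=-0.6575, bond B=129.5724.
  t=3,j=3: stock 328.4582 → up 472.9799 (V=0.0000), down 206.9287 (V=0.0000). Price 0.0000; hedge Δ=0.0000, bond B=0.0000.
  t=2,j=0: stock 43.6590 → up 62.8690 (V=96.2358), down 27.5052 (V=131.5996). Price 107.8693; hedge Δ=-1.0000, bond B=151.5283.
  t=2,j=1: stock 99.7920 → up 143.7005 (V=35.0925), down 62.8690 (V=96.2358). Price 61.4589; hedge Δ=-0.7564, bond B=136.9445.
  t=2,j=2: stock 228.0960 → up 328.4582 (V=0.0000), down 143.7005 (V=35.0925). Price 16.0918; hedge Δ=-0.1899, bond B=59.4159.
  t=1,j=0: stock 69.3000 → up 99.7920 (V=61.4589), down 43.6590 (V=107.8693). Price 79.8140; hedge Δ=-0.8268, bond B=137.1108.
  t=1,j=1: stock 158.4000 → up 228.0960 (V=16.0918), down 99.7920 (V=61.4589). Price 36.1288; hedge Δ=-0.3536, bond B=92.1376.
  t=0,j=0: stock 110.0000 → up 158.4000 (V=36.1288), down 69.3000 (V=79.8140). Price 54.4404; hedge Δ=-0.4903, bond B=108.3727.
Each (Δ,B) replicates both successor values, so the strategy is self-financing and V0 is arbitrage-free.

(0,0): Delta=-0.4903 Bond=108.3727
(1,0): Delta=-0.8268 Bond=137.1108
(1,1): Delta=-0.3536 Bond=92.1376
(2,0): Delta=-1.0000 Bond=151.5283
(2,1): Delta=-0.7564 Bond=136.9445
(2,2): Delta=-0.1899 Bond=59.4159
(3,0): Delta=-1.0000 Bond=159.1048
(3,1): Delta=-1.0000 Bond=159.1048
(3,2): Delta=-0.6575 Bond=129.5724
(3,3): Delta=0.0000 Bond=0.0000
V0=54.4404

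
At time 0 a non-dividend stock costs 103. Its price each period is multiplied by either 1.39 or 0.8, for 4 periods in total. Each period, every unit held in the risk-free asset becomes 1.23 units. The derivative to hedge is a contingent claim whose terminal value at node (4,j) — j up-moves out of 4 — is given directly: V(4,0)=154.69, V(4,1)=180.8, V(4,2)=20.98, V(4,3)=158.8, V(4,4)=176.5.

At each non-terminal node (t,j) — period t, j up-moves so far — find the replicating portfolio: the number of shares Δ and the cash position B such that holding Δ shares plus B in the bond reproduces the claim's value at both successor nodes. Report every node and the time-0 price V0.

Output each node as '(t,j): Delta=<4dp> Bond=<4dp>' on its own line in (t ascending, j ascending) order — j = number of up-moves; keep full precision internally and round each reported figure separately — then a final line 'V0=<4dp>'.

No-arbitrage ⇒ martingale measure with p* = (R−d)/(u−d) = 0.7288.
At expiry t=4: V(4,0)=154.6900, V(4,1)=180.8000, V(4,2)=20.9800, V(4,3)=158.8000, V(4,4)=176.5000
  t=3,j=0: stock 52.7360 → up 73.3030 (V=180.8000), down 42.1888 (V=154.6900). Price 141.2352; hedge Δ=0.8392, bond B=96.9810.
  t=3,j=1: stock 91.6288 → up 127.3640 (V=20.9800), down 73.3030 (V=180.8000). Price 52.2935; hedge Δ=-2.9563, bond B=323.1749.
  t=3,j=2: stock 159.2050 → up 221.2950 (V=158.8000), down 127.3640 (V=20.9800). Price 98.7196; hedge Δ=1.4672, bond B=-134.8736.
  t=3,j=3: stock 276.6188 → up 384.5001 (V=176.5000), down 221.2950 (V=158.8000). Price 139.5935; hedge Δ=0.1085, bond B=109.5935.
  t=2,j=0: stock 65.9200 → up 91.6288 (V=52.2935), down 52.7360 (V=141.2352). Price 62.1246; hedge Δ=-2.2868, bond B=212.8733.
  t=2,j=1: stock 114.5360 → up 159.2050 (V=98.7196), down 91.6288 (V=52.2935). Price 70.0240; hedge Δ=0.6870, bond B=-8.6643.
  t=2,j=2: stock 199.0063 → up 276.6188 (V=139.5935), down 159.2050 (V=98.7196). Price 104.4789; hedge Δ=0.3481, bond B=35.2011.
  t=1,j=0: stock 82.4000 → up 114.5360 (V=70.0240), down 65.9200 (V=62.1246). Price 55.1884; hedge Δ=0.1625, bond B=41.7997.
  t=1,j=1: stock 143.1700 → up 199.0063 (V=104.4789), down 114.5360 (V=70.0240). Price 77.3457; hedge Δ=0.4079, bond B=18.9475.
  t=0,j=0: stock 103.0000 → up 143.1700 (V=77.3457), down 82.4000 (V=55.1884). Price 57.9975; hedge Δ=0.3646, bond B=20.4428.
Self-financing check: at every node Δ·S+B equals the discounted successor values.

(0,0): Delta=0.3646 Bond=20.4428
(1,0): Delta=0.1625 Bond=41.7997
(1,1): Delta=0.4079 Bond=18.9475
(2,0): Delta=-2.2868 Bond=212.8733
(2,1): Delta=0.6870 Bond=-8.6643
(2,2): Delta=0.3481 Bond=35.2011
(3,0): Delta=0.8392 Bond=96.9810
(3,1): Delta=-2.9563 Bond=323.1749
(3,2): Delta=1.4672 Bond=-134.8736
(3,3): Delta=0.1085 Bond=109.5935
V0=57.9975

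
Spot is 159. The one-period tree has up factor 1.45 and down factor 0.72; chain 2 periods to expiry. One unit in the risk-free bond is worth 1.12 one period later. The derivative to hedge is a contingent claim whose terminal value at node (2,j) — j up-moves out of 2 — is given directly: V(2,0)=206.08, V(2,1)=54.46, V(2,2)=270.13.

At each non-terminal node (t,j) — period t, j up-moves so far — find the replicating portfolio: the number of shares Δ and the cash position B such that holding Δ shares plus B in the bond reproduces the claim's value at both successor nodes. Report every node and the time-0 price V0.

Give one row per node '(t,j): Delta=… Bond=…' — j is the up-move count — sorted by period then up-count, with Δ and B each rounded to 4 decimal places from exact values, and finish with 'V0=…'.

No-arbitrage ⇒ martingale measure with p* = (R−d)/(u−d) = 0.5479.
At expiry t=2: V(2,0)=206.0800, V(2,1)=54.4600, V(2,2)=270.1300
  t=1,j=0: stock 114.4800 → up 165.9960 (V=54.4600), down 82.4256 (V=206.0800). Price 109.8219; hedge Δ=-1.8143, bond B=317.5205.
  t=1,j=1: stock 230.5500 → up 334.2975 (V=270.1300), down 165.9960 (V=54.4600). Price 154.1387; hedge Δ=1.2815, bond B=-141.2997.
  t=0,j=0: stock 159.0000 → up 230.5500 (V=154.1387), down 114.4800 (V=109.8219). Price 119.7367; hedge Δ=0.3818, bond B=59.0288.
Root portfolio cost Δ·159+B reproduces V0=119.7367.

(0,0): Delta=0.3818 Bond=59.0288
(1,0): Delta=-1.8143 Bond=317.5205
(1,1): Delta=1.2815 Bond=-141.2997
V0=119.7367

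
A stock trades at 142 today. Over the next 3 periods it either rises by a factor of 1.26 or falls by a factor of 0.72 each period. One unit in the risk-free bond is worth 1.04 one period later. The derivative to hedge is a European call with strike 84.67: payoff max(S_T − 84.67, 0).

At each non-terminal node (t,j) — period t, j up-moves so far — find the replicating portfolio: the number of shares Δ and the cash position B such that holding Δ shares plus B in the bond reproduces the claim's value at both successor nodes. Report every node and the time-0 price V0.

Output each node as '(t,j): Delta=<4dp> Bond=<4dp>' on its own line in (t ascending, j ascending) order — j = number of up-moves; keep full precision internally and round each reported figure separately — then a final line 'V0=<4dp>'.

(0,0): Delta=0.9366 Bond=-64.3678
(1,0): Delta=0.7753 Bond=-50.4485
(1,1): Delta=1.0000 Bond=-78.2822
(2,0): Delta=0.2033 Bond=-10.3617
(2,1): Delta=1.0000 Bond=-81.4135
(2,2): Delta=1.0000 Bond=-81.4135
V0=68.6325

Under the risk-neutral measure, an up-move has probability p* = (R−d)/(u−d) = 0.5926 and values discount at R = 1.04.
Terminal payoffs: V(3,0)=0.0000, V(3,1)=8.0821, V(3,2)=77.6462, V(3,3)=199.3834
Node (2,0) S=73.6128: V=(p*·8.0821+(1−p*)·0.0000)/1.04=4.6052; Δ=(8.0821−0.0000)/(92.7521−53.0012)=0.2033; B=V−Δ·S=-10.3617
Node (2,1) S=128.8224: V=(p*·77.6462+(1−p*)·8.0821)/1.04=47.4089; Δ=(77.6462−8.0821)/(162.3162−92.7521)=1.0000; B=V−Δ·S=-81.4135
Node (2,2) S=225.4392: V=(p*·199.3834+(1−p*)·77.6462)/1.04=144.0257; Δ=(199.3834−77.6462)/(284.0534−162.3162)=1.0000; B=V−Δ·S=-81.4135
Node (1,0) S=102.2400: V=(p*·47.4089+(1−p*)·4.6052)/1.04=28.8177; Δ=(47.4089−4.6052)/(128.8224−73.6128)=0.7753; B=V−Δ·S=-50.4485
Node (1,1) S=178.9200: V=(p*·144.0257+(1−p*)·47.4089)/1.04=100.6378; Δ=(144.0257−47.4089)/(225.4392−128.8224)=1.0000; B=V−Δ·S=-78.2822
Node (0,0) S=142.0000: V=(p*·100.6378+(1−p*)·28.8177)/1.04=68.6325; Δ=(100.6378−28.8177)/(178.9200−102.2400)=0.9366; B=V−Δ·S=-64.3678
Each (Δ,B) replicates both successor values, so the strategy is self-financing and V0 is arbitrage-free.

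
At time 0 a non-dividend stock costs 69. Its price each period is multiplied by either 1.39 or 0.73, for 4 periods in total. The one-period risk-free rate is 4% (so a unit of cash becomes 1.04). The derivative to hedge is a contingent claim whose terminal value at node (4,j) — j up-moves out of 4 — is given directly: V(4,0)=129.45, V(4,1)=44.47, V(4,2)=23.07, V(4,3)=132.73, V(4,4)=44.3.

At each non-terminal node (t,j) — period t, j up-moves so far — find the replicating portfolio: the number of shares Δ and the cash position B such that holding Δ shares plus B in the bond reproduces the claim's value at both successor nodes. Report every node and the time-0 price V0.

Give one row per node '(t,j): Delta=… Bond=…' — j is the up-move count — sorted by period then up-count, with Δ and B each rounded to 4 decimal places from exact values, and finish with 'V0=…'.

(0,0): Delta=0.1595 Bond=42.5177
(1,0): Delta=-0.2883 Bond=66.7749
(1,1): Delta=0.4251 Bond=18.7514
(2,0): Delta=-2.1838 Bond=139.1434
(2,1): Delta=0.8356 Bond=-9.2449
(2,2): Delta=0.1816 Bond=51.9571
(3,0): Delta=-4.7968 Bond=214.8491
(3,1): Delta=-0.6344 Bond=65.5189
(3,2): Delta=1.7073 Bond=-94.4429
(3,3): Delta=-0.7230 Bond=221.6721
V0=53.5246

Under the risk-neutral measure, an up-move has probability p* = (R−d)/(u−d) = 0.4697 and values discount at R = 1.04.
Payoff layer (t=4): V(4,0)=129.4500, V(4,1)=44.4700, V(4,2)=23.0700, V(4,3)=132.7300, V(4,4)=44.3000
  t=3,j=0: stock 26.8422 → up 37.3106 (V=44.4700), down 19.5948 (V=129.4500). Price 86.0915; hedge Δ=-4.7968, bond B=214.8491.
  t=3,j=1: stock 51.1104 → up 71.0435 (V=23.0700), down 37.3106 (V=44.4700). Price 33.0947; hedge Δ=-0.6344, bond B=65.5189.
  t=3,j=2: stock 97.3199 → up 135.2746 (V=132.7300), down 71.0435 (V=23.0700). Price 71.7086; hedge Δ=1.7073, bond B=-94.4429.
  t=3,j=3: stock 185.3077 → up 257.5777 (V=44.3000), down 135.2746 (V=132.7300). Price 87.6872; hedge Δ=-0.7230, bond B=221.6721.
  t=2,j=0: stock 36.7701 → up 51.1104 (V=33.0947), down 26.8422 (V=86.0915). Price 58.8452; hedge Δ=-2.1838, bond B=139.1434.
  t=2,j=1: stock 70.0143 → up 97.3199 (V=71.7086), down 51.1104 (V=33.0947). Price 49.2611; hedge Δ=0.8356, bond B=-9.2449.
  t=2,j=2: stock 133.3149 → up 185.3077 (V=87.6872), down 97.3199 (V=71.7086). Price 76.1670; hedge Δ=0.1816, bond B=51.9571.
  t=1,j=0: stock 50.3700 → up 70.0143 (V=49.2611), down 36.7701 (V=58.8452). Price 52.2535; hedge Δ=-0.2883, bond B=66.7749.
  t=1,j=1: stock 95.9100 → up 133.3149 (V=76.1670), down 70.0143 (V=49.2611). Price 59.5180; hedge Δ=0.4251, bond B=18.7514.
  t=0,j=0: stock 69.0000 → up 95.9100 (V=59.5180), down 50.3700 (V=52.2535). Price 53.5246; hedge Δ=0.1595, bond B=42.5177.
Root portfolio cost Δ·69+B reproduces V0=53.5246.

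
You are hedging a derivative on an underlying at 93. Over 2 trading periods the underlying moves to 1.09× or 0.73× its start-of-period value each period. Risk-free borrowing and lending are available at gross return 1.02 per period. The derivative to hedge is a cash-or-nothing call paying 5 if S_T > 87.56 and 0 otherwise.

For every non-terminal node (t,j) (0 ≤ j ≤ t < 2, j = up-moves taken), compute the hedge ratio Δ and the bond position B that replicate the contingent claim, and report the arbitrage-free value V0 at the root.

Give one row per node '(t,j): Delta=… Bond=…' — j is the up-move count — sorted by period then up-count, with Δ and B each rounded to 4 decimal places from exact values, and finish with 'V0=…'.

Since d<R<u, set p* = (R−d)/(u−d) = 0.8056; price each node as the discounted p*-expectation of its children.
Payoff layer (t=2): V(2,0)=0.0000, V(2,1)=0.0000, V(2,2)=5.0000
(1,0): S=67.8900. Δ = (V_up−V_dn)/(S_up−S_dn) = (0.0000−0.0000)/(74.0001−49.5597) = 0.0000. V = [p*·0.0000 + (1−p*)·0.0000]/1.02 = 0.0000. B = V − Δ·S = 0.0000.
(1,1): S=101.3700. Δ = (V_up−V_dn)/(S_up−S_dn) = (5.0000−0.0000)/(110.4933−74.0001) = 0.1370. V = [p*·5.0000 + (1−p*)·0.0000]/1.02 = 3.9488. B = V − Δ·S = -9.9401.
(0,0): S=93.0000. Δ = (V_up−V_dn)/(S_up−S_dn) = (3.9488−0.0000)/(101.3700−67.8900) = 0.1179. V = [p*·3.9488 + (1−p*)·0.0000]/1.02 = 3.1186. B = V − Δ·S = -7.8503.
Root portfolio cost Δ·93+B reproduces V0=3.1186.

(0,0): Delta=0.1179 Bond=-7.8503
(1,0): Delta=0.0000 Bond=0.0000
(1,1): Delta=0.1370 Bond=-9.9401
V0=3.1186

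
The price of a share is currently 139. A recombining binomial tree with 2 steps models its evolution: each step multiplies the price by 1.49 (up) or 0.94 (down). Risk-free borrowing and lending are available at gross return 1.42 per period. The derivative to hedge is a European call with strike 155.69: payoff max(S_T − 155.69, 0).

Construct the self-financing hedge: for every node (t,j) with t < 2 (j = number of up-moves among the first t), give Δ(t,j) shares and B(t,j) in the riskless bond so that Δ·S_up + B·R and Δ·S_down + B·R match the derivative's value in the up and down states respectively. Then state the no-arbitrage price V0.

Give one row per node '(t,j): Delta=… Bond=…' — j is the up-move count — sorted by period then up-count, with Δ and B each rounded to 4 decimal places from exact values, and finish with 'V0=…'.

No-arbitrage ⇒ martingale measure with p* = (R−d)/(u−d) = 0.8727.
Payoff layer (t=2): V(2,0)=0.0000, V(2,1)=38.9934, V(2,2)=152.9039
  t=1,j=0: stock 130.6600 → up 194.6834 (V=38.9934), down 122.8204 (V=0.0000). Price 23.9652; hedge Δ=0.5426, bond B=-46.9319.
  t=1,j=1: stock 207.1100 → up 308.5939 (V=152.9039), down 194.6834 (V=38.9934). Price 97.4692; hedge Δ=1.0000, bond B=-109.6408.
  t=0,j=0: stock 139.0000 → up 207.1100 (V=97.4692), down 130.6600 (V=23.9652). Price 62.0522; hedge Δ=0.9615, bond B=-71.5913.
The time-0 hedge costs 62.0522, which is the no-arbitrage price.

(0,0): Delta=0.9615 Bond=-71.5913
(1,0): Delta=0.5426 Bond=-46.9319
(1,1): Delta=1.0000 Bond=-109.6408
V0=62.0522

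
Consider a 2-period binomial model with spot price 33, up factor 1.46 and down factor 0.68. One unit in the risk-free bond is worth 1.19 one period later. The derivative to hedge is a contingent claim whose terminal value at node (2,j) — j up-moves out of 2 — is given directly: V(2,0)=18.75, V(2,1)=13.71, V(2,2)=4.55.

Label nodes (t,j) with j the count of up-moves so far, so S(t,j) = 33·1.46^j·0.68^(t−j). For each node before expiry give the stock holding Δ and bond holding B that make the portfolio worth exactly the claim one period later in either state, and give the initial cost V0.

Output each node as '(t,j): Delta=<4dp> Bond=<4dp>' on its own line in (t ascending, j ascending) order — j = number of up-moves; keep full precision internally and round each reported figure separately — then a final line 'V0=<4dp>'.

Under the risk-neutral measure, an up-move has probability p* = (R−d)/(u−d) = 0.6538 and values discount at R = 1.19.
Terminal payoffs: V(2,0)=18.7500, V(2,1)=13.7100, V(2,2)=4.5500
(1,0): S=22.4400. Δ = (V_up−V_dn)/(S_up−S_dn) = (13.7100−18.7500)/(32.7624−15.2592) = -0.2879. V = [p*·13.7100 + (1−p*)·18.7500]/1.19 = 12.9871. B = V − Δ·S = 19.4486.
(1,1): S=48.1800. Δ = (V_up−V_dn)/(S_up−S_dn) = (4.5500−13.7100)/(70.3428−32.7624) = -0.2437. V = [p*·4.5500 + (1−p*)·13.7100]/1.19 = 6.4880. B = V − Δ·S = 18.2316.
(0,0): S=33.0000. Δ = (V_up−V_dn)/(S_up−S_dn) = (6.4880−12.9871)/(48.1800−22.4400) = -0.2525. V = [p*·6.4880 + (1−p*)·12.9871]/1.19 = 7.3426. B = V − Δ·S = 15.6747.
Root portfolio cost Δ·33+B reproduces V0=7.3426.

(0,0): Delta=-0.2525 Bond=15.6747
(1,0): Delta=-0.2879 Bond=19.4486
(1,1): Delta=-0.2437 Bond=18.2316
V0=7.3426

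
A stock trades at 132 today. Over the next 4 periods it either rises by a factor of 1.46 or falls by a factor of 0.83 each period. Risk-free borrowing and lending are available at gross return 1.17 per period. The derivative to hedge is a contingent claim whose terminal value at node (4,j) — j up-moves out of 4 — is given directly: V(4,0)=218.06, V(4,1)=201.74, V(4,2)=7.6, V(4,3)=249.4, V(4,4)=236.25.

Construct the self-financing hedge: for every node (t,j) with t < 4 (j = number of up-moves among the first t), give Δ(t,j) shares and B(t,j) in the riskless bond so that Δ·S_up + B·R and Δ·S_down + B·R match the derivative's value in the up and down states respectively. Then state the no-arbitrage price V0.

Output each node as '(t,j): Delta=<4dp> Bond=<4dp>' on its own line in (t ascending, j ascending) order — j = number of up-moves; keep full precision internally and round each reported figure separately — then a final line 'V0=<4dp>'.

(0,0): Delta=0.2027 Bond=51.8572
(1,0): Delta=-0.3121 Bond=117.0733
(1,1): Delta=0.4523 Bond=12.5667
(2,0): Delta=-1.6752 Bond=260.9286
(2,1): Delta=0.3488 Bond=31.2513
(2,2): Delta=0.5025 Bond=0.5884
(3,0): Delta=-0.3432 Bond=204.7530
(3,1): Delta=-2.3211 Bond=391.0357
(3,2): Delta=1.6435 Bond=-265.7794
(3,3): Delta=-0.0508 Bond=227.9697
V0=78.6098

Since d<R<u, set p* = (R−d)/(u−d) = 0.5397; price each node as the discounted p*-expectation of its children.
At expiry t=4: V(4,0)=218.0600, V(4,1)=201.7400, V(4,2)=7.6000, V(4,3)=249.4000, V(4,4)=236.2500
Node (3,0) S=75.4759: V=(p*·201.7400+(1−p*)·218.0600)/1.17=178.8482; Δ=(201.7400−218.0600)/(110.1948−62.6450)=-0.3432; B=V−Δ·S=204.7530
Node (3,1) S=132.7648: V=(p*·7.6000+(1−p*)·201.7400)/1.17=82.8770; Δ=(7.6000−201.7400)/(193.8366−110.1948)=-2.3211; B=V−Δ·S=391.0357
Node (3,2) S=233.5381: V=(p*·249.4000+(1−p*)·7.6000)/1.17=118.0301; Δ=(249.4000−7.6000)/(340.9656−193.8366)=1.6435; B=V−Δ·S=-265.7794
Node (3,3) S=410.8020: V=(p*·236.2500+(1−p*)·249.4000)/1.17=207.0967; Δ=(236.2500−249.4000)/(599.7708−340.9656)=-0.0508; B=V−Δ·S=227.9697
Node (2,0) S=90.9348: V=(p*·82.8770+(1−p*)·178.8482)/1.17=108.5933; Δ=(82.8770−178.8482)/(132.7648−75.4759)=-1.6752; B=V−Δ·S=260.9286
Node (2,1) S=159.9576: V=(p*·118.0301+(1−p*)·82.8770)/1.17=87.0500; Δ=(118.0301−82.8770)/(233.5381−132.7648)=0.3488; B=V−Δ·S=31.2513
Node (2,2) S=281.3712: V=(p*·207.0967+(1−p*)·118.0301)/1.17=141.9639; Δ=(207.0967−118.0301)/(410.8020−233.5381)=0.5025; B=V−Δ·S=0.5884
Node (1,0) S=109.5600: V=(p*·87.0500+(1−p*)·108.5933)/1.17=82.8776; Δ=(87.0500−108.5933)/(159.9576−90.9348)=-0.3121; B=V−Δ·S=117.0733
Node (1,1) S=192.7200: V=(p*·141.9639+(1−p*)·87.0500)/1.17=99.7317; Δ=(141.9639−87.0500)/(281.3712−159.9576)=0.4523; B=V−Δ·S=12.5667
Node (0,0) S=132.0000: V=(p*·99.7317+(1−p*)·82.8776)/1.17=78.6098; Δ=(99.7317−82.8776)/(192.7200−109.5600)=0.2027; B=V−Δ·S=51.8572
Root portfolio cost Δ·132+B reproduces V0=78.6098.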